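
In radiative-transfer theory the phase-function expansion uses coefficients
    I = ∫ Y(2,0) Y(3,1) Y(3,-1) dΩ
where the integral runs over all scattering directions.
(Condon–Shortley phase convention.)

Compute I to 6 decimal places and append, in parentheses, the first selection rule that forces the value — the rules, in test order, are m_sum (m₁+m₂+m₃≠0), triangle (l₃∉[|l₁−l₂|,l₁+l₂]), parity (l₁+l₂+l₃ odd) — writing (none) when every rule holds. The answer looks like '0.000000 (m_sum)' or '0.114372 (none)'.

-0.126157 (none)

m-sum 0 ✓  L=8 even ✓  1≤3≤5 ✓
Π(2lᵢ+1) = 5×7×7 = 245
triangle coeff Δ(2,3,3) = 1/3780
Σ_t [0,2]: t=0:+1/24 t=1:−1/4 t=2:+1/24 = -1/6
(3j)²=4/105 [(2 3 3; 0 0 0)], sign=+1
Σ_t [0,2]: t=0:+1/96 t=1:−1/6 t=2:+1/16 = -3/32
(3j)²=3/140 [(2 3 3; 0 1 -1)], sign=-1
⇒ 4πI² = 1/5
I = (-1)√(1/5/(4π)) = -0.12615663
No selection rule forces the value: the integral is nonzero (none).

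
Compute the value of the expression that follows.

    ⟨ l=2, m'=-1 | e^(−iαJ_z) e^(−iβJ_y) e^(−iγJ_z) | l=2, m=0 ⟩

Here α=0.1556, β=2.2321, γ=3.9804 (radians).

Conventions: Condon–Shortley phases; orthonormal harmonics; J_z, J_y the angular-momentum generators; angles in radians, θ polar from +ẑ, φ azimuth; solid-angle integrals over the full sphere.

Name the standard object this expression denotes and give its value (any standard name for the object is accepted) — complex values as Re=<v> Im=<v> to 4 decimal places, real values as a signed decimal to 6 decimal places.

This is a Wigner D-matrix element — the rotation-matrix element ⟨l m'| R(α,β,γ) |l m⟩ in the angular-momentum basis.
Split into d^2_{-1,0}(β=2.2321) × two z-phases.
c=cos(2.232100/2)=0.439234, s=sin(2.232100/2)=0.898372; N=√[1·6·2·2]=4.898979
k: max(0,(0)−(-1))=1 … min(2+(0),2−(-1))=2
  k=1: (−1)^0·4.8990/(2)·0.4392^3·0.8984^1 = +0.186475
  k=2: (−1)^1·4.8990/(2)·0.4392^1·0.8984^3 = -0.780084
d^2_{-1,0}(2.2321) = +0.186475 -0.780084 = -0.593609
Phases: e^{-i·(-1)·0.1556}=+0.987919+0.154973i, e^{-i·(0)·3.9804}=+1.000000+0.000000i ⇒ D=-0.586437-0.091993i

Wigner D-matrix element, Re=-0.5864 Im=-0.0920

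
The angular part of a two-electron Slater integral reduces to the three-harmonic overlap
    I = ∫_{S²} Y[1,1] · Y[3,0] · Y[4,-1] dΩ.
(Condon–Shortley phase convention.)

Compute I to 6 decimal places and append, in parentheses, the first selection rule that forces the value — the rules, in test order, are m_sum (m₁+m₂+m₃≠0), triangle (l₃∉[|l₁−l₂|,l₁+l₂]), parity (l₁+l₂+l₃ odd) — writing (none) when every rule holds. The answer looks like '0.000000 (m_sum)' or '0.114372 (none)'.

Checks pass: Σm=0; 8 even; l₃=4∈[2,4].
(2·1+1)(2·3+1)(2·4+1) = 189
Δ: 0! 2! 6! / 9! → 1/252
sum: t=0:+1/36 = 1/36
3j²(1 3 4; 0 0 0) = Δ·Π!·Σ² = 4/63  (sign +1)
sum: t=0:+1/72 = 1/72
3j²(1 3 4; 1 0 -1) = Δ·Π!·Σ² = 5/126  (sign -1)
combine: 4πI² = 189·4/63·5/126 = 10/21
take √, sign -1: I = -0.19466390
No selection rule forces the value: the integral is nonzero (none).

-0.194664 (none)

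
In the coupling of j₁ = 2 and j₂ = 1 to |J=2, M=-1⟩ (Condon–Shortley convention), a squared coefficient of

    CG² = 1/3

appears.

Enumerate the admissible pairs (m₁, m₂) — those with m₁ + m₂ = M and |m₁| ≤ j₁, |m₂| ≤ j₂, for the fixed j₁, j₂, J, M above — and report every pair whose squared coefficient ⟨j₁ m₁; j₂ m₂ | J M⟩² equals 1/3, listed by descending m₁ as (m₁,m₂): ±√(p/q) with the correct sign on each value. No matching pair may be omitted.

(-2,1): −√(1/3)

Admissible pairs with m₁+m₂ = M = -1: (-2,1), (-1,0), (0,-1)
  (m₁,m₂)=(0,-1): CG² = 1/2, CG = +√(1/2)
  (m₁,m₂)=(-1,0): CG² = 1/6, CG = −√(1/6)
  (m₁,m₂)=(-2,1): CG² = 1/3, CG = −√(1/3)   ← matches the target
Pairs with CG² = 1/3: (-2,1): −√(1/3)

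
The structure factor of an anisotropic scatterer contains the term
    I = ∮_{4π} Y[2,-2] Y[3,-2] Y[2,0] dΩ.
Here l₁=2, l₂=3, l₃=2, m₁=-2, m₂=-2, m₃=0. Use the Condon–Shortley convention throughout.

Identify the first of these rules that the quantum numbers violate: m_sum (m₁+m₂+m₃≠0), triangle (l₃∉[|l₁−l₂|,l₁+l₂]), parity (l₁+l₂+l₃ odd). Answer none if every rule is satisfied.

azimuthal sum: -2 − 2 + 0 = -4  ✗
1 ≤ 2 ≤ 5 (triangle on l)
L = 2 + 3 + 2 = 7 (odd)

m_sum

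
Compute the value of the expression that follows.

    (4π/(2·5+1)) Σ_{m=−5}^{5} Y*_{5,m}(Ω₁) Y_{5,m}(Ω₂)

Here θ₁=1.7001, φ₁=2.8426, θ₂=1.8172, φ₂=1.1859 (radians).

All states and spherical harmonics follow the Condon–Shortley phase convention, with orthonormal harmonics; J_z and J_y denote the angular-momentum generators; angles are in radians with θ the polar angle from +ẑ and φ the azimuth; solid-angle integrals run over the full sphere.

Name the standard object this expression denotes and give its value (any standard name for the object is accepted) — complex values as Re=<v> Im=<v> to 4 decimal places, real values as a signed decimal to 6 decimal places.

Legendre polynomial (addition theorem), -0.094576

This sum is the spherical-harmonic addition theorem: it equals the Legendre polynomial P_l(cos γ) of the angle γ between the two directions.
Expand P_5 via completeness: Σ_{m} conj(Y_{5,m}) at Ω₁ times Y_{5,m} at Ω₂ —
  [-5]  conj(Y_{5,-5})(Ω₁) = -0.033719+0.443801i ; Y_{5,-5}(Ω₂) = +0.373503+0.137901i ; Δ = -0.073795+0.161111i
  [-4]  conj(Y_{5,-4})(Ω₁) = -0.067002+0.170305i ; Y_{5,-4}(Ω₂) = -0.009882-0.316516i ; Δ = +0.054566+0.019524i
  [-3]  conj(Y_{5,-3})(Ω₁) = +0.179000-0.224174i ; Y_{5,-3}(Ω₂) = +0.134070-0.059247i ; Δ = +0.010717-0.040660i
  [-2]  conj(Y_{5,-2})(Ω₁) = +0.168747-0.114948i ; Y_{5,-2}(Ω₂) = -0.229344-0.222295i ; Δ = -0.064253-0.011149i
  [-1]  conj(Y_{5,-1})(Ω₁) = -0.234629+0.072320i ; Y_{5,-1}(Ω₂) = +0.028152-0.069493i ; Δ = -0.001579+0.018341i
  [+0]  conj(Y_{5,0})(Ω₁) = -0.208912-0.000000i ; Y_{5,0}(Ω₂) = -0.315452+0.000000i ; Δ = +0.065902+0.000000i
  [+1]  conj(Y_{5,1})(Ω₁) = +0.234629+0.072320i ; Y_{5,1}(Ω₂) = -0.028152-0.069493i ; Δ = -0.001579-0.018341i
  [+2]  conj(Y_{5,2})(Ω₁) = +0.168747+0.114948i ; Y_{5,2}(Ω₂) = -0.229344+0.222295i ; Δ = -0.064253+0.011149i
  [+3]  conj(Y_{5,3})(Ω₁) = -0.179000-0.224174i ; Y_{5,3}(Ω₂) = -0.134070-0.059247i ; Δ = +0.010717+0.040660i
  [+4]  conj(Y_{5,4})(Ω₁) = -0.067002-0.170305i ; Y_{5,4}(Ω₂) = -0.009882+0.316516i ; Δ = +0.054566-0.019524i
  [+5]  conj(Y_{5,5})(Ω₁) = +0.033719+0.443801i ; Y_{5,5}(Ω₂) = -0.373503+0.137901i ; Δ = -0.073795-0.161111i
Σ over m = -0.082787+0.000000i; ×(4π/11) → -0.094576+0.000000i. Real part: -0.094576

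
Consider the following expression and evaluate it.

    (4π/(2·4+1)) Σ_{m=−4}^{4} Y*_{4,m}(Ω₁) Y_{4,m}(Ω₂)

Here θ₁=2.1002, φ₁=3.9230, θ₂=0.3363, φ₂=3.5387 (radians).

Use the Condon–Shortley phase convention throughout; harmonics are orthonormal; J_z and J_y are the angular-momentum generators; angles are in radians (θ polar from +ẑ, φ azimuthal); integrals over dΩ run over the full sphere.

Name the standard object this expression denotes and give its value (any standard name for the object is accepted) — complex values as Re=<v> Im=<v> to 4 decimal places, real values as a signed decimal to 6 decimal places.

Legendre polynomial (addition theorem), +0.214328

This sum is the spherical-harmonic addition theorem: it equals the Legendre polynomial P_l(cos γ) of the angle γ between the two directions.
Addition theorem: P_4(cos γ) = (4π/9) Σ_m Y*_{lm}(Ω₁) Y_{lm}(Ω₂), m = −4…4:
  m=-4: (-0.245556+0.003920i) × (-0.000093-0.005247i) = +0.000043+0.001288i  (running Σ = +0.000043+0.001288i)
  m=-3: (-0.283933+0.290815i) × (-0.015729+0.039440i) = -0.007004-0.015772i  (running Σ = -0.006960-0.014484i)
  m=-2: (+0.001562+0.195696i) × (+0.133724-0.136103i) = +0.026844+0.025957i  (running Σ = +0.019883+0.011472i)
  m=-1: (-0.177825-0.176411i) × (-0.440018+0.184538i) = +0.110801+0.044809i  (running Σ = +0.130684+0.056281i)
  m=0: (-0.251205-0.000000i) × (+0.429399+0.000000i) = -0.107867-0.000000i  (running Σ = +0.022817+0.056281i)
  m=1: (+0.177825-0.176411i) × (+0.440018+0.184538i) = +0.110801-0.044809i  (running Σ = +0.133618+0.011472i)
  m=2: (+0.001562-0.195696i) × (+0.133724+0.136103i) = +0.026844-0.025957i  (running Σ = +0.160461-0.014484i)
  m=3: (+0.283933+0.290815i) × (+0.015729+0.039440i) = -0.007004+0.015772i  (running Σ = +0.153458+0.001288i)
  m=4: (-0.245556-0.003920i) × (-0.000093+0.005247i) = +0.000043-0.001288i  (running Σ = +0.153501-0.000000i)
Total Σ_m = +0.153501-0.000000i. Multiply by 1.396263: +0.214328-0.000000i. P_4(cos γ) = 0.214328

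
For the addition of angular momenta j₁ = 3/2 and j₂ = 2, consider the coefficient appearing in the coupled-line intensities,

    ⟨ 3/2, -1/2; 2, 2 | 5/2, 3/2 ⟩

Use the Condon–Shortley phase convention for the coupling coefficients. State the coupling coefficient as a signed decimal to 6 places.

triangle: 1!·2!·3!/7! = 12/5040
(j±m)!: 1!·2!·4!·0!·4!·1! = 1152
prefactor² = (2J+1)·Δ·N² = 576/35
  k=1: −1/(1!·0!·1!·3!·1!·0!) = -1/6
Σ = -1/6  ⇒  CG² = 576/35·(-1/6)² = 16/35
CG = −√(16/35) = -0.676123

-0.676123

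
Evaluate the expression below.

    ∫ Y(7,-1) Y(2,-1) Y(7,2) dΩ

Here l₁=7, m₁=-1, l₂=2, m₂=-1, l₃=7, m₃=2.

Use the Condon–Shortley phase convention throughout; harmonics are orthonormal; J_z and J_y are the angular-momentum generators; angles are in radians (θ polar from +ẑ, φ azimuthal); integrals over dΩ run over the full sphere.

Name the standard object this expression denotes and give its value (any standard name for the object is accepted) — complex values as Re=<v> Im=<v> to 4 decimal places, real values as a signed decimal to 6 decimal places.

This is a Gaunt coefficient — the integral of a triple product of spherical harmonics over the sphere.
Rules hold: Σm=0, L=16 even, 5≤7≤9.
N = 15·5·15 = 1125
Δ = 2!·12!·2!/17! = 1/185640
Racah Σ t=0..2: t=0:+1/2419200 t=1:−1/518400 t=2:+1/2419200 = -1/907200
⇒ 3j(7 2 7; 0 0 0)² = 56/3315, sgn +1
Racah Σ t=0..1: t=0:+1/1935360 t=1:−1/1209600 = -1/3225600
⇒ 3j(7 2 7; -1 -1 2)² = 243/61880, sgn +1
4πI² = N·(3j₀)²·(3jₘ)² = 3645/48841
I = +1·√(0.0746299/4π) = 0.07706400

Gaunt coefficient, +0.077064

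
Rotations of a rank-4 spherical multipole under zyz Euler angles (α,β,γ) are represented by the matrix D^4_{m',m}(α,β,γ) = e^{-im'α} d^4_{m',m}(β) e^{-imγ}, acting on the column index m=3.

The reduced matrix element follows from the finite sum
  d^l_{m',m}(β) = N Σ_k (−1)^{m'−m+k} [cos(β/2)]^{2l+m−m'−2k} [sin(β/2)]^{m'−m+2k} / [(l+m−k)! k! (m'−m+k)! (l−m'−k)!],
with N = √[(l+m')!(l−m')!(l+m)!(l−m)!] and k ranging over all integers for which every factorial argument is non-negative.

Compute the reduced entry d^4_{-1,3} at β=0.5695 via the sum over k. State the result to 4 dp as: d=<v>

d^4_{-1,3}(β=0.5695) via the finite sum:
c=cos(0.569500/2)=0.959732, s=sin(0.569500/2)=0.280918; N=√[6·120·5040·1]=1904.940944
Admissible k: 4..5 (factorial args all ≥0)
  k=4: (−1)^0·1904.9409/(144)·0.9597^4·0.2809^4 = +0.069893
  k=5: (−1)^1·1904.9409/(240)·0.9597^2·0.2809^6 = -0.003593
d^4_{-1,3}(0.5695) = +0.069893 -0.003593 = +0.066300

d=0.0663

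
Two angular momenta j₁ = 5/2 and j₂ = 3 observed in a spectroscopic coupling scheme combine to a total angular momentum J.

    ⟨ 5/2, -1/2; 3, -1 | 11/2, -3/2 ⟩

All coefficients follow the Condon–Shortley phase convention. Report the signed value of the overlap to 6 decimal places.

triangle: 0!×5!×6!/12! = 86400/479001600
(j±m)!: 2!×3!×2!×4!×4!×7! = 69672960
prefactor² = (2J+1)×Δ×N² = 1658880/11
  k=0: +1/(0!×0!×3!×2!×2!×4!) = 1/576
Σ = 1/576  ⇒  CG² = 1658880/11×(1/576)² = 5/11
CG = +√(5/11) = +0.674200

+√(5/11) = +0.674200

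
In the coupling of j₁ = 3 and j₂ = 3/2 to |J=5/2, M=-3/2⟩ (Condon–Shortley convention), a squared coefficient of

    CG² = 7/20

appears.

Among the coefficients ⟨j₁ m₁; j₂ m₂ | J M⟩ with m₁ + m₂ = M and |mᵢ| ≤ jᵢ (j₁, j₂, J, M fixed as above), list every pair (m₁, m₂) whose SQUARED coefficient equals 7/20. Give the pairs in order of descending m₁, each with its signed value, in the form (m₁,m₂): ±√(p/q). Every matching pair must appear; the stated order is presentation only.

(-1,-1/2): −√(7/20)

Admissible pairs with m₁+m₂ = M = -3/2: (-3,3/2), (-2,1/2), (-1,-1/2), (0,-3/2)
  (m₁,m₂)=(0,-3/2): CG² = 9/35, CG = +√(9/35)
  (m₁,m₂)=(-1,-1/2): CG² = 7/20, CG = −√(7/20)   ← matches the target
  (m₁,m₂)=(-2,1/2): CG² = 1/14, CG = +√(1/14)
  (m₁,m₂)=(-3,3/2): CG² = 9/28, CG = +√(9/28)
Pairs with CG² = 7/20: (-1,-1/2): −√(7/20)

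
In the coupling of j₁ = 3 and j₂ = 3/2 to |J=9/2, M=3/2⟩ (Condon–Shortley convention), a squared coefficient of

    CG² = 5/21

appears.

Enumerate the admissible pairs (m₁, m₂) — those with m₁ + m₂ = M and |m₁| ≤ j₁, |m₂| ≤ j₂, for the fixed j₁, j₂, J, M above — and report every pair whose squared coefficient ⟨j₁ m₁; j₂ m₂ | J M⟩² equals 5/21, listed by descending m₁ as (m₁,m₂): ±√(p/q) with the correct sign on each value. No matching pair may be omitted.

(0,3/2): +√(5/21)

Admissible pairs with m₁+m₂ = M = 3/2: (0,3/2), (1,1/2), (2,-1/2), (3,-3/2)
  (m₁,m₂)=(3,-3/2): CG² = 1/84, CG = +√(1/84)
  (m₁,m₂)=(2,-1/2): CG² = 3/14, CG = +√(3/14)
  (m₁,m₂)=(1,1/2): CG² = 15/28, CG = +√(15/28)
  (m₁,m₂)=(0,3/2): CG² = 5/21, CG = +√(5/21)   ← matches the target
Pairs with CG² = 5/21: (0,3/2): +√(5/21)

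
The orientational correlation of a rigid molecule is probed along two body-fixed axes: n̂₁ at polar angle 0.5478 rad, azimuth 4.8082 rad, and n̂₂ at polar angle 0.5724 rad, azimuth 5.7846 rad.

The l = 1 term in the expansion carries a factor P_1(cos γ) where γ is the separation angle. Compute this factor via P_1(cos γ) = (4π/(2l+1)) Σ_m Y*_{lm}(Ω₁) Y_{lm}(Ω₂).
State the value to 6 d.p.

Term-by-term m-sum for l=1 (normalisation 4π/3 = 4.188790):
  m=-1: Y*=0.01721 - 0.17911j  Y=0.16436 + 0.08949j  product 0.01886 - 0.02790j
  m=+0: Y*=0.41711 + 0.00000j  Y=0.41072 + 0.00000j  product 0.17131 + 0.00000j
  m=+1: Y*=-0.01721 - 0.17911j  Y=-0.16436 + 0.08949j  product 0.01886 + 0.02790j
Total Σ_m = 0.20903 + 0.00000j. Multiply by 4.188790: 0.87558 + 0.00000j. P_1(cos γ) = 0.875577

0.875577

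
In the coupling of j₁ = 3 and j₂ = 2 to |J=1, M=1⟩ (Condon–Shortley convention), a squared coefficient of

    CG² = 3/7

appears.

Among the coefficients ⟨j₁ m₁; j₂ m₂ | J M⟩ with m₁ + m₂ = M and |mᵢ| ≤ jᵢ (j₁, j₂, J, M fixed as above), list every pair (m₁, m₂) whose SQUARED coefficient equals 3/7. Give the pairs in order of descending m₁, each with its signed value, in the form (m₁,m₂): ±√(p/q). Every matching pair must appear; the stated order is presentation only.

Admissible pairs with m₁+m₂ = M = 1: (-1,2), (0,1), (1,0), (2,-1), (3,-2)
  (m₁,m₂)=(3,-2): CG² = 3/7, CG = +√(3/7)   ← matches the target
  (m₁,m₂)=(2,-1): CG² = 2/7, CG = −√(2/7)
  (m₁,m₂)=(1,0): CG² = 6/35, CG = +√(6/35)
  (m₁,m₂)=(0,1): CG² = 3/35, CG = −√(3/35)
  (m₁,m₂)=(-1,2): CG² = 1/35, CG = +√(1/35)
Pairs with CG² = 3/7: (3,-2): +√(3/7)

(3,-2): +√(3/7)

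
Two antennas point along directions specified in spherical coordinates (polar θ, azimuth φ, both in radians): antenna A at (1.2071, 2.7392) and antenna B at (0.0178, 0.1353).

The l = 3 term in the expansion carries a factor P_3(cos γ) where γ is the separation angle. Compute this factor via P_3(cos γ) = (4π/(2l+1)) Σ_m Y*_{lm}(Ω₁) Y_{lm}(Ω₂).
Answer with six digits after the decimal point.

-0.412613

Addition theorem: P_3(cos γ) = (4π/7) Σ_m Y*_{lm}(Ω₁) Y_{lm}(Ω₂), m = −3…3:
  m=-3: Y*=-0.121133+0.318320i  Y=+0.000002-0.000001i  product +0.000000+0.000001i
  m=-2: Y*=+0.220144-0.228850i  Y=+0.000312-0.000087i  product +0.000049-0.000090i
  m=-1: Y*=+0.102072-0.043443i  Y=+0.022790-0.003102i  product +0.002191-0.001307i
  m=+0: Y*=-0.314257-0.000000i  Y=+0.745643+0.000000i  product -0.234324-0.000000i
  m=+1: Y*=-0.102072-0.043443i  Y=-0.022790-0.003102i  product +0.002191+0.001307i
  m=+2: Y*=+0.220144+0.228850i  Y=+0.000312+0.000087i  product +0.000049+0.000090i
  m=+3: Y*=+0.121133+0.318320i  Y=-0.000002-0.000001i  product +0.000000-0.000001i
Accumulated sum -0.229843-0.000000i; after 4π/(2l+1) scaling, -0.412613-0.000000i ⇒ P_3 = -0.412613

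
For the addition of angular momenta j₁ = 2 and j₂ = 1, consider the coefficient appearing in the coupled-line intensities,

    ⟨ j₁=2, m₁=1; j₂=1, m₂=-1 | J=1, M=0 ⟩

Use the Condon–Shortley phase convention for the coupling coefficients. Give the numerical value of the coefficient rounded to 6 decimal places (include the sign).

+0.547723  (= +√(3/10))

√[3·2!2!0!/5! · 3!1!0!2!1!1!] = √(6/5)
  +(−1)^0/∏(0,2,1,0,1,0)! = 1/2  (running 1/2)
⟨..|..⟩ = √(6/5)·(1/2) = +0.547723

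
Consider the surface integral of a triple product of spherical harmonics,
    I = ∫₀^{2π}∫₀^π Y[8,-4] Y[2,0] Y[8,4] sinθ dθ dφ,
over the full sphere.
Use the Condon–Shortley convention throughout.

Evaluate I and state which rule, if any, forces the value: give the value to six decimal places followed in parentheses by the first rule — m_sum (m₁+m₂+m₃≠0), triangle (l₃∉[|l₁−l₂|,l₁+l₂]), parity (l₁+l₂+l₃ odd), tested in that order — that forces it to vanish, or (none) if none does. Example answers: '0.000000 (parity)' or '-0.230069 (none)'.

0.053119 (none)

Rules hold: Σm=0, L=18 even, 6≤8≤10.
N = 17·5·17 = 1445
Δ = 2!·14!·2!/19! = 1/348840
Racah Σ t=0..2: t=0:+1/116121600 t=1:−1/25401600 t=2:+1/116121600 = -1/45158400
⇒ 3j(8 2 8; 0 0 0)² = 24/1615, sgn -1
Racah Σ t=0..2: t=0:+1/3832012800 t=1:−1/239500800 t=2:+1/348364800 = -1/958003200
⇒ 3j(8 2 8; -4 0 4)² = 8/4845, sgn -1
4πI² = N·(3j₀)²·(3jₘ)² = 64/1805
I = +1·√(0.0354571/4π) = 0.05311858
No selection rule forces the value: the integral is nonzero (none).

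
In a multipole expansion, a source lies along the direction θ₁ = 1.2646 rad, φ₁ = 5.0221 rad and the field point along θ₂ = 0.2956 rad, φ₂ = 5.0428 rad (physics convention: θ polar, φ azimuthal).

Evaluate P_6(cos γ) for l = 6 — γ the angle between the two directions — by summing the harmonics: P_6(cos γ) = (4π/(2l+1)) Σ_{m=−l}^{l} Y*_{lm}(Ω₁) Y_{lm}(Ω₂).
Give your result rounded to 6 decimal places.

0.243899

Term-by-term m-sum for l=6 (normalisation 4π/13 = 0.966644):
  m=-6: Y*=(0.102921, -0.348108)  Y=(0.000118, 0.000271)  product (0.000106, -0.000013)
  m=-5: Y*=(0.397441, -0.008841)  Y=(0.003348, -0.000273)  product (0.001328, -0.000138)
  m=-4: Y*=(-0.000049, -0.000143)  Y=(0.005744, -0.022577)  product (-0.000004, 0.000000)
  m=-3: Y*=(0.272776, -0.203800)  Y=(-0.091084, -0.059619)  product (-0.036996, 0.002300)
  m=-2: Y*=(0.087534, 0.062415)  Y=(-0.265438, 0.206357)  product (-0.036115, 0.001496)
  m=-1: Y*=(0.091902, -0.287186)  Y=(0.193038, 0.562820)  product (0.179375, -0.003714)
  m=+0: Y*=(0.134335, -0.000000)  Y=(0.274874, 0.000000)  product (0.036925, 0.000000)
  m=+1: Y*=(-0.091902, -0.287186)  Y=(-0.193038, 0.562820)  product (0.179375, 0.003714)
  m=+2: Y*=(0.087534, -0.062415)  Y=(-0.265438, -0.206357)  product (-0.036115, -0.001496)
  m=+3: Y*=(-0.272776, -0.203800)  Y=(0.091084, -0.059619)  product (-0.036996, -0.002300)
  m=+4: Y*=(-0.000049, 0.000143)  Y=(0.005744, 0.022577)  product (-0.000004, -0.000000)
  m=+5: Y*=(-0.397441, -0.008841)  Y=(-0.003348, -0.000273)  product (0.001328, 0.000138)
  m=+6: Y*=(0.102921, 0.348108)  Y=(0.000118, -0.000271)  product (0.000106, 0.000013)
Total Σ_m = (0.252316, -0.000000). Multiply by 0.966644: (0.243899, -0.000000). P_6(cos γ) = 0.243899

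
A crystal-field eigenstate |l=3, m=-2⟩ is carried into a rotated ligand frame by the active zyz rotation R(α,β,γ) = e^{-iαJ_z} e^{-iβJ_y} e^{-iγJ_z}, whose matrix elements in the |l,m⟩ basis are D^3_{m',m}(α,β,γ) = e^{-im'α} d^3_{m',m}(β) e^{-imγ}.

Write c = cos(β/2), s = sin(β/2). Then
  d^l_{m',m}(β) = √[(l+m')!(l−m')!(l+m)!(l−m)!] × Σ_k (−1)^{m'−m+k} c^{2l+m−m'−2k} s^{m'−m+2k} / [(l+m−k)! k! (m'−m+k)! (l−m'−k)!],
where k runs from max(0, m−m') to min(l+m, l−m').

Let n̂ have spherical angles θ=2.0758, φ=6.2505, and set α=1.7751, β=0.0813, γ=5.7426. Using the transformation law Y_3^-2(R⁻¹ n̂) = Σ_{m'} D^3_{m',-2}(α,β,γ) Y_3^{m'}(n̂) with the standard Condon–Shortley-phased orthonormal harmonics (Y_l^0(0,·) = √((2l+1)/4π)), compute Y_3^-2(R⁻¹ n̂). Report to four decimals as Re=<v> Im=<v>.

Need the full column D^3_{m',-2} for m'=−3..3 at α=1.7751, β=0.0813, γ=5.7426.
cos(β/2)=0.999174, sin(β/2)=0.040639
d^3_{-3,-2}: single k=1 term ⇒ +0.099134;  D = -0.044742-0.088463i
d^3_{-2,-2}: k∈[0..1] ⇒ +0.995054 -0.008230 = +0.986823;  D = -0.771920+0.614784i
d^3_{-1,-2}: k∈[0..1] ⇒ -0.127981 +0.000423 = -0.127558;  D = -0.098059-0.081581i
d^3_{0,-2}: k∈[0..1] ⇒ +0.009016 -0.000015 = +0.009001;  D = +0.004233-0.007943i
d^3_{1,-2}: k∈[0..1] ⇒ -0.000423 +0.000000 = -0.000423;  D = +0.000406+0.000119i
d^3_{2,-2}: k∈[0..1] ⇒ +0.000014 -0.000000 = +0.000014;  D = -0.000001+0.000014i
d^3_{3,-2}: single k=0 term ⇒ -0.000000;  D = -0.000000+0.000000i
Y_3^{m'}(θ=2.0758,φ=6.2505) and Σ D·Y over m':
  (-0.0447-0.0885i)·(+0.2783+0.0274i)  (-0.7719+0.6148i)·(-0.3779-0.0247i)  (-0.0981-0.0816i)·(+0.0482+0.0016i)  (+0.0042-0.0079i)·(+0.3303+0.0000i)  (+0.0004+0.0001i)·(-0.0482+0.0016i)  (-0.0000+0.0000i)·(-0.3779+0.0247i)  (-0.0000+0.0000i)·(-0.2783+0.0274i)
Y_3^-2(R⁻¹ n̂) = +0.293673-0.245796i

Re=0.2937 Im=-0.2458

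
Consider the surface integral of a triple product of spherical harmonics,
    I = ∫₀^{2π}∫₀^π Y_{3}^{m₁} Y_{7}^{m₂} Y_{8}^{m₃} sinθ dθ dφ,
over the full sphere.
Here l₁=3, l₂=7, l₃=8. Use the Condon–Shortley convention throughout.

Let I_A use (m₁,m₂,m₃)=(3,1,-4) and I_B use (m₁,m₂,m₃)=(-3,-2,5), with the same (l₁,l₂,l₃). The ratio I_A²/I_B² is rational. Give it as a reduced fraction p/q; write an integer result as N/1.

l's match ⇒ only the (l;m) 3-j factors differ between A and B.
A: triangle coeff Δ(3,7,8) = 1/5290740; Σ_t [0,0]: t=0:+1/46448640 = 1/46448640; (3j)²=2475/117572 [(3 7 8; 3 1 -4)], sign=+1
B: triangle coeff Δ(3,7,8) = 1/5290740; Σ_t [2,2]: t=2:+1/104509440 = 1/104509440; (3j)²=275/13566 [(3 7 8; -3 -2 5)], sign=-1
I_A²/I_B² = (2475/117572)/(275/13566) = 27/26

27/26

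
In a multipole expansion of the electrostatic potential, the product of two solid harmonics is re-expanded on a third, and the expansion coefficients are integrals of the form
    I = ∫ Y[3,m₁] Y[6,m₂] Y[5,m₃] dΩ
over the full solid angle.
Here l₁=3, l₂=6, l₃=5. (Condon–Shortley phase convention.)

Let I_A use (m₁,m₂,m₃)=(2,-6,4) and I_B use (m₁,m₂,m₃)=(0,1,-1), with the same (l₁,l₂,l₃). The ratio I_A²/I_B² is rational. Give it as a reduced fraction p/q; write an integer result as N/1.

Shared (l₁,l₂,l₃)=(3,6,5): N and (l;000)² cancel in I_A²/I_B².
A: Δ = 4!·2!·8!/15! = 1/675675; Racah Σ t=0..0: t=0:+1/967680 = 1/967680; ⇒ 3j(3 6 5; 2 -6 4)² = 3/91, sgn -1
B: Δ = 4!·2!·8!/15! = 1/675675; Racah Σ t=1..3: t=1:−1/17280 t=2:+1/2880 t=3:−1/6912 = 1/6912; ⇒ 3j(3 6 5; 0 1 -1)² = 5/429, sgn +1
I_A²/I_B² = (3/91)/(5/429) = 99/35

99/35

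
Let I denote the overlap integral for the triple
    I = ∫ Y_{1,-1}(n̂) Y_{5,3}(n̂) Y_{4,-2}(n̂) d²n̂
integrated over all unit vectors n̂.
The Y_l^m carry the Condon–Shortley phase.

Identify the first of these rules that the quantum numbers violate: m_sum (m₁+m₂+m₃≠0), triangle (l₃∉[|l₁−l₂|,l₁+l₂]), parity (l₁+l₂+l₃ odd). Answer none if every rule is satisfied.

m₁+m₂+m₃ = -1 + 3 − 2 = 0  ✓
triangle: |1−5|=4 ≤ l₃=4 ≤ 1+5=6  ✓
parity: l₁+l₂+l₃ = 10 is even  ✓

none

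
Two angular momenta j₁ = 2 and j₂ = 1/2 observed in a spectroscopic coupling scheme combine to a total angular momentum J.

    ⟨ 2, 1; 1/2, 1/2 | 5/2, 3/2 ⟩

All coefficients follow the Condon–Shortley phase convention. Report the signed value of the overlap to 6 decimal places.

+√(4/5) ≈ +0.894427

triangle: 0!×4!×1!/6! = 24/720
(j±m)!: 3!×1!×1!×0!×4!×1! = 144
prefactor² = (2J+1)×Δ×N² = 144/5
  k=0: +1/(0!×0!×1!×1!×3!×0!) = 1/6
Σ = 1/6  ⇒  CG² = 144/5×(1/6)² = 4/5
CG = +√(4/5) = +0.894427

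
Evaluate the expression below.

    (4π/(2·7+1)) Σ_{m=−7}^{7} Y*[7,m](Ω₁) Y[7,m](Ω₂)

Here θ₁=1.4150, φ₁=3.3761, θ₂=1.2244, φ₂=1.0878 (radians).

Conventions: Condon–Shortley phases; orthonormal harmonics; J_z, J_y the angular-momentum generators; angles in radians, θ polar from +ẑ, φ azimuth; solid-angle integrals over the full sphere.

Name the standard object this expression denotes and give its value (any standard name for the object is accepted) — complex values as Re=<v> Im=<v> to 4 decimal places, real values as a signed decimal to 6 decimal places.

Legendre polynomial (addition theorem), -0.308706

This sum is the spherical-harmonic addition theorem: it equals the Legendre polynomial P_l(cos γ) of the angle γ between the two directions.
Expand P_7 via completeness: Σ_{m} conj(Y_{7,m}) at Ω₁ times Y_{7,m} at Ω₂ —
  m=-7: Y*=+0.032460-0.458006i  Y=+0.077229-0.316434i  product -0.142422-0.045643i
  m=-6: Y*=+0.043990+0.266235i  Y=+0.426914-0.106110i  product +0.047030+0.108992i
  m=-5: Y*=+0.091982+0.218618i  Y=+0.089464+0.100653i  product -0.013775+0.028817i
  m=-4: Y*=-0.172336-0.234994i  Y=+0.103484-0.273940i  product -0.082208+0.022892i
  m=-3: Y*=-0.121504-0.103075i  Y=+0.247439-0.030290i  product -0.033187-0.021824i
  m=-2: Y*=+0.262793+0.133164i  Y=-0.112783-0.163167i  product -0.007911-0.057898i
  m=-1: Y*=+0.124625+0.029773i  Y=+0.129506-0.246949i  product +0.023492-0.026920i
  m=+0: Y*=-0.294676-0.000000i  Y=-0.167878+0.000000i  product +0.049470+0.000000i
  m=+1: Y*=-0.124625+0.029773i  Y=-0.129506-0.246949i  product +0.023492+0.026920i
  m=+2: Y*=+0.262793-0.133164i  Y=-0.112783+0.163167i  product -0.007911+0.057898i
  m=+3: Y*=+0.121504-0.103075i  Y=-0.247439-0.030290i  product -0.033187+0.021824i
  m=+4: Y*=-0.172336+0.234994i  Y=+0.103484+0.273940i  product -0.082208-0.022892i
  m=+5: Y*=-0.091982+0.218618i  Y=-0.089464+0.100653i  product -0.013775-0.028817i
  m=+6: Y*=+0.043990-0.266235i  Y=+0.426914+0.106110i  product +0.047030-0.108992i
  m=+7: Y*=-0.032460-0.458006i  Y=-0.077229-0.316434i  product -0.142422+0.045643i
Σ over m = -0.368491+0.000000i; ×(4π/15) → -0.308706+0.000000i. Real part: -0.308706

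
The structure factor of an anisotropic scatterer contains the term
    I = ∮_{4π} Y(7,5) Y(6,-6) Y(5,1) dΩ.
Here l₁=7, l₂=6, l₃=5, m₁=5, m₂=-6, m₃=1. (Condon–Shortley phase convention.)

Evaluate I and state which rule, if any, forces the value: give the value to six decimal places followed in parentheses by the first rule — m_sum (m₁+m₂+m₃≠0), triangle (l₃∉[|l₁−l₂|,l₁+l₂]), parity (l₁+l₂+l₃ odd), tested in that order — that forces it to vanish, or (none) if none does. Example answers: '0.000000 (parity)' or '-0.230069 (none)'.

-0.180759 (none)

Checks pass: Σm=0; 18 even; l₃=5∈[1,13].
(2·7+1)(2·6+1)(2·5+1) = 2145
Δ: 8! 6! 4! / 19! → 1/174594420
sum: t=2:+1/4147200 t=3:−1/207360 t=4:+1/82944 t=5:−1/207360 t=6:+1/4147200 = 1/345600
3j²(7 6 5; 0 0 0) = Δ·Π!·Σ² = 420/46189  (sign -1)
sum: t=0:+1/46448640 = 1/46448640
3j²(7 6 5; 5 -6 1) = Δ·Π!·Σ² = 2475/117572  (sign +1)
combine: 4πI² = 2145·420/46189·2475/117572 = 556875/1356277
take √, sign -1: I = -0.18075892
No selection rule forces the value: the integral is nonzero (none).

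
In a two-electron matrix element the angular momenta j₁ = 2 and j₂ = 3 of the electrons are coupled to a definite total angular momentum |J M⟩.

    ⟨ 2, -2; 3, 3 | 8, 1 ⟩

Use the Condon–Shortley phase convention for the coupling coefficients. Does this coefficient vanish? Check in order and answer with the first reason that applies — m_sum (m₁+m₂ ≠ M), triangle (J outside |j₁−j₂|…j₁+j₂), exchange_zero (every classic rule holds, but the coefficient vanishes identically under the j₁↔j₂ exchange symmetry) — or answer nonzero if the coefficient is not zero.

triangle

m-sum: m₁+m₂ = -2+3 = 1, M = 1  ✓
triangle: need |j₁−j₂| ≤ J ≤ j₁+j₂, i.e. J ∈ [1, 5]; J = 8 is outside ✗ ⇒ coefficient is 0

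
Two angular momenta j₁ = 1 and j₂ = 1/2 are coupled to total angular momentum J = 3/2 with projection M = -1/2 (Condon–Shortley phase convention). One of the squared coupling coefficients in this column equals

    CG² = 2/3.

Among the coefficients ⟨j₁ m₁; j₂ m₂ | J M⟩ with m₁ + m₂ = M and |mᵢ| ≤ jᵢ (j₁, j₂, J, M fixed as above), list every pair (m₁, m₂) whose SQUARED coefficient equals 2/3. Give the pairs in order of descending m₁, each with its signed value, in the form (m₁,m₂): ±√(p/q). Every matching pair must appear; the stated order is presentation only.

(0,-1/2): +√(2/3)

Admissible pairs with m₁+m₂ = M = -1/2: (-1,1/2), (0,-1/2)
  (m₁,m₂)=(0,-1/2): CG² = 2/3, CG = +√(2/3)   ← matches the target
  (m₁,m₂)=(-1,1/2): CG² = 1/3, CG = +√(1/3)
Pairs with CG² = 2/3: (0,-1/2): +√(2/3)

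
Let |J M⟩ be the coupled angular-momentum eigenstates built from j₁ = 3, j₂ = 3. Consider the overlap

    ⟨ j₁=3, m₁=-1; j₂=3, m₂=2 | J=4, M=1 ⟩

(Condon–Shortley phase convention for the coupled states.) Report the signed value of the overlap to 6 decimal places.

+0.455842  (= +√(16/77))

triangle: 2!·4!·4!/11! = 1152/39916800
(j±m)!: 2!·4!·5!·1!·5!·3! = 4147200
prefactor² = (2J+1)·Δ·N² = 82944/77
  k=1: −1/(1!·1!·3!·4!·1!·0!) = -1/144
  k=2: +1/(2!·0!·2!·3!·2!·1!) = 1/48
Σ = 1/72  ⇒  CG² = 82944/77·(1/72)² = 16/77
CG = +√(16/77) = +0.455842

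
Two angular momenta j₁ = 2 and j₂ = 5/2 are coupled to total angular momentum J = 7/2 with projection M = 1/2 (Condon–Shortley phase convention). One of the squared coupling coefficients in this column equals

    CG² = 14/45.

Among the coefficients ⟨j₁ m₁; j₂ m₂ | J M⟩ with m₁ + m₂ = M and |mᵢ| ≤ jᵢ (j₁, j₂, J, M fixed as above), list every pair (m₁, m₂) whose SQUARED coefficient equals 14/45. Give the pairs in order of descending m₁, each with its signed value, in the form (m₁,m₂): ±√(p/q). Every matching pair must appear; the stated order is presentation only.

Admissible pairs with m₁+m₂ = M = 1/2: (-2,5/2), (-1,3/2), (0,1/2), (1,-1/2), (2,-3/2)
  (m₁,m₂)=(2,-3/2): CG² = 64/315, CG = +√(64/315)
  (m₁,m₂)=(1,-1/2): CG² = 14/45, CG = +√(14/45)   ← matches the target
  (m₁,m₂)=(0,1/2): CG² = 4/105, CG = −√(4/105)
  (m₁,m₂)=(-1,3/2): CG² = 121/315, CG = −√(121/315)
  (m₁,m₂)=(-2,5/2): CG² = 4/63, CG = −√(4/63)
Pairs with CG² = 14/45: (1,-1/2): +√(14/45)

(1,-1/2): +√(14/45)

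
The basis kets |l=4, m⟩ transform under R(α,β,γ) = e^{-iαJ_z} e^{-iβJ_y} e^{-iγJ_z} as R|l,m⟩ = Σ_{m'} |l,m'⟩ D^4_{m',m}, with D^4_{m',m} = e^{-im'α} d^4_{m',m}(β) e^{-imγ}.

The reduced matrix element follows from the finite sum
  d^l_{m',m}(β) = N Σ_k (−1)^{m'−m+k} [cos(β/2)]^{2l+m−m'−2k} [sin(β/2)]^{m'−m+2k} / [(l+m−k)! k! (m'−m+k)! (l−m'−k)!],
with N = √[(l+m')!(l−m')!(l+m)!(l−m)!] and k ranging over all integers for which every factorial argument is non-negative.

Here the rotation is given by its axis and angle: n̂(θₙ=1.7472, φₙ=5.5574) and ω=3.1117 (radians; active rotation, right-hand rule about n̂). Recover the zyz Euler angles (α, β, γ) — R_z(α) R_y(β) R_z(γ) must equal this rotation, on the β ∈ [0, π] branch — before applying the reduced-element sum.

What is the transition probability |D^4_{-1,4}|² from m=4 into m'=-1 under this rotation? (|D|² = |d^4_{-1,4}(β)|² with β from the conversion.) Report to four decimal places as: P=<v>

Axis–angle → zyz. n̂ = (sinθₙcosφₙ, sinθₙsinφₙ, cosθₙ) = (+0.736371, -0.653423, -0.175490), ω = 3.1117.
R = I cosω + sinω [n̂]ₓ + (1−cosω) n̂n̂ᵀ gives
  R = [+0.084688, -0.956863, -0.277924; -0.967353, -0.145821, +0.207279; -0.238864, +0.251296, -0.937973]
β = atan2(√(R₁₃²+R₂₃²), R₃₃) = 2.787534; α = atan2(R₂₃, R₁₃) mod 2π = 2.500778; γ = atan2(R₃₂, −R₃₁) mod 2π = 0.810756
First d^4_{-1,4}(β=2.7875), then the phase factors e^{-i(-1)α} and e^{-i(4)γ}:
c=cos(2.787534/2)=0.176106, s=sin(2.787534/2)=0.984371; N=√[6·120·40320·1]=5387.986637
k∈{5} keeps every argument non-negative
  k=5: (−1)^0·5387.9866/(720)·0.1761^3·0.9844^5 = +0.037776
d^4_{-1,4}(2.7875) = +0.037776
|D^4_{-1,4}|² = |d^4_{-1,4}(β)|² = (+0.037776)² = 0.001427 (the z-rotation phases have unit modulus)

P=0.0014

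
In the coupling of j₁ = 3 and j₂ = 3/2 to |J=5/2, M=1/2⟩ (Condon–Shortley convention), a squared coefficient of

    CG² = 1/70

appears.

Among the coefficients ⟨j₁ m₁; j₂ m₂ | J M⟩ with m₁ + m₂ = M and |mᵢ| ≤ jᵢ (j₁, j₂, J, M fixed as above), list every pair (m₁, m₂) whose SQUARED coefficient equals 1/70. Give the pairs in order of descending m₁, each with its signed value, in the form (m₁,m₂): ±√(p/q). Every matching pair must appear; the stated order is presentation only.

(1,-1/2): −√(1/70)

Admissible pairs with m₁+m₂ = M = 1/2: (-1,3/2), (0,1/2), (1,-1/2), (2,-3/2)
  (m₁,m₂)=(2,-3/2): CG² = 3/7, CG = +√(3/7)
  (m₁,m₂)=(1,-1/2): CG² = 1/70, CG = −√(1/70)   ← matches the target
  (m₁,m₂)=(0,1/2): CG² = 6/35, CG = −√(6/35)
  (m₁,m₂)=(-1,3/2): CG² = 27/70, CG = +√(27/70)
Pairs with CG² = 1/70: (1,-1/2): −√(1/70)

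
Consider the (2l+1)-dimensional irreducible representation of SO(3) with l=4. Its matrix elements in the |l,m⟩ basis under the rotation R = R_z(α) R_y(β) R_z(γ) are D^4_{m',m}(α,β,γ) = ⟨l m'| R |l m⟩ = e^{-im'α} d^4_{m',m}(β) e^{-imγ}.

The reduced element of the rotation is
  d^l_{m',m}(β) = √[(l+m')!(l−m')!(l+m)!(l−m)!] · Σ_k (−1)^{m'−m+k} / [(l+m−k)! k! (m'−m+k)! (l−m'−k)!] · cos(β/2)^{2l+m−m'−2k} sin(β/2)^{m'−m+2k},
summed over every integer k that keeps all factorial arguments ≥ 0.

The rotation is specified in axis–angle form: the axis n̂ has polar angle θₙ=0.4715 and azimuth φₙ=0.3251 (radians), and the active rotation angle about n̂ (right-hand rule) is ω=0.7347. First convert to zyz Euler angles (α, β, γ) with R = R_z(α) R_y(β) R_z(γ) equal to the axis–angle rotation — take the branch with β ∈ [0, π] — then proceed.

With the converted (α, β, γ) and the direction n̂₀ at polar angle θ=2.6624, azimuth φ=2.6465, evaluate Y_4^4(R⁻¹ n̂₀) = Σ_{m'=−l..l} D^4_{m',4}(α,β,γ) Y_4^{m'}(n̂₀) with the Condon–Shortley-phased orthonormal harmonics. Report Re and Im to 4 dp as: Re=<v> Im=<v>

Axis–angle → zyz. n̂ = (sinθₙcosφₙ, sinθₙsinφₙ, cosθₙ) = (+0.430430, +0.145080, +0.890888), ω = 0.7347.
R = I cosω + sinω [n̂]ₓ + (1−cosω) n̂n̂ᵀ gives
  R = [+0.789826, -0.581110, +0.196179; +0.613329, +0.747462, -0.255203; +0.001665, +0.321888, +0.946776]
β = atan2(√(R₁₃²+R₂₃²), R₃₃) = 0.327727; α = atan2(R₂₃, R₁₃) mod 2π = 5.367761; γ = atan2(R₃₂, −R₃₁) mod 2π = 1.575969
Need the full column D^4_{m',4} for m'=−4..4 at α=5.3678, β=0.3277, γ=1.5760.
cos(β/2)=0.986604, sin(β/2)=0.163131
d^4_{-4,4}: single k=8 term ⇒ +0.000001;  D = -0.000000+0.000000i
d^4_{-3,4}: single k=7 term ⇒ +0.000009;  D = -0.000008-0.000003i
d^4_{-2,4}: single k=6 term ⇒ +0.000097;  D = -0.000027-0.000093i
d^4_{-1,4}: single k=5 term ⇒ +0.000830;  D = +0.000492-0.000669i
d^4_{0,4}: single k=4 term ⇒ +0.005614;  D = +0.005613-0.000116i
d^4_{1,4}: single k=3 term ⇒ +0.030368;  D = +0.019002+0.023689i
d^4_{2,4}: single k=2 term ⇒ +0.129871;  D = -0.030790+0.126168i
d^4_{3,4}: single k=1 term ⇒ +0.419840;  D = -0.384031+0.169664i
d^4_{4,4}: single k=0 term ⇒ +0.897727;  D = -0.788082-0.429930i
Y_4^{m'}(θ=2.6624,φ=2.6465) and Σ D·Y over m':
  (-0.0000+0.0000i)·(-0.0080+0.0183i)  (-0.0000-0.0000i)·(+0.0093+0.1085i)  (-0.0000-0.0001i)·(+0.1760+0.2683i)  (+0.0005-0.0007i)·(+0.4278+0.2310i)  (+0.0056-0.0001i)·(+0.1141+0.0000i)  (+0.0190+0.0237i)·(-0.4278+0.2310i)  (-0.0308+0.1262i)·(+0.1760-0.2683i)  (-0.3840+0.1697i)·(-0.0093+0.1085i)  (-0.7881-0.4299i)·(-0.0080-0.0183i)
Y_4^4(R⁻¹ n̂) = -0.000589-0.000840i

Re=-0.0006 Im=-0.0008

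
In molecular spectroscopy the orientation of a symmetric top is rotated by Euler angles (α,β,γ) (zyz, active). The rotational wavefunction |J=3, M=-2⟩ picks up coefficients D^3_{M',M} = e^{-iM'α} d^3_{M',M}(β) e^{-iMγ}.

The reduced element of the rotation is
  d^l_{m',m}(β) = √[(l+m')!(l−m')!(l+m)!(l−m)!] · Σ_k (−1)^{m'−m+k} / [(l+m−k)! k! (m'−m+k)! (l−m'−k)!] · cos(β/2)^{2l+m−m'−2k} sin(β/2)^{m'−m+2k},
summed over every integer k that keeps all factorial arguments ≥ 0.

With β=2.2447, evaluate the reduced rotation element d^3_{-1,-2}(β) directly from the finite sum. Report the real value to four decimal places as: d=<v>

d=0.3335

d^3_{-1,-2}(β=2.2447) via the finite sum:
c=cos(2.244700/2)=0.433566, s=sin(2.244700/2)=0.901122; N=√[2·24·1·120]=75.894664
Admissible k: 0..1 (factorial args all ≥0)
  k=0: (−1)^1·75.8947/(24)·0.4336^5·0.9011^1 = -0.043658
  k=1: (−1)^2·75.8947/(12)·0.4336^3·0.9011^3 = +0.377178
d^3_{-1,-2}(2.2447) = -0.043658 +0.377178 = +0.333520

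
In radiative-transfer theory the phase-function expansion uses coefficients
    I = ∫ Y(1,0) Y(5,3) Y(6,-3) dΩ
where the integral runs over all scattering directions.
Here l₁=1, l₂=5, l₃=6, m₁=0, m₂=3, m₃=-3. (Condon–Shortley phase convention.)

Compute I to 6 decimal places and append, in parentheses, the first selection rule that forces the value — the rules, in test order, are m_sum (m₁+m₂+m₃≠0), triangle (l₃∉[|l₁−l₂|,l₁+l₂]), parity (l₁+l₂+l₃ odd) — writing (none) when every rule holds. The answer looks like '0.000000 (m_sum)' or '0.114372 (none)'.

Checks pass: Σm=0; 12 even; l₃=6∈[4,6].
(2·1+1)(2·5+1)(2·6+1) = 429
Δ: 0! 2! 10! / 13! → 1/858
sum: t=0:+1/14400 = 1/14400
3j²(1 5 6; 0 0 0) = Δ·Π!·Σ² = 6/143  (sign +1)
sum: t=0:+1/80640 = 1/80640
3j²(1 5 6; 0 3 -3) = Δ·Π!·Σ² = 9/286  (sign -1)
combine: 4πI² = 429·6/143·9/286 = 81/143
take √, sign -1: I = -0.21230956
No selection rule forces the value: the integral is nonzero (none).

-0.212310 (none)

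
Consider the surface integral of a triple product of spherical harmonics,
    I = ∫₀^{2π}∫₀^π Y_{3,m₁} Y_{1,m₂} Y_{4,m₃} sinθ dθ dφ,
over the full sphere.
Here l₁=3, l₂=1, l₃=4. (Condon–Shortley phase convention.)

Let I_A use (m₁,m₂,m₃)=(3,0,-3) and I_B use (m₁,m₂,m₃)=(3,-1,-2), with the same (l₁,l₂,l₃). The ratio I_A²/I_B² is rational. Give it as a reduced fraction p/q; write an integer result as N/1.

7/1

Shared (l₁,l₂,l₃)=(3,1,4): N and (l;000)² cancel in I_A²/I_B².
A: Δ = 0!·6!·2!/9! = 1/252; Racah Σ t=0..0: t=0:+1/720 = 1/720; ⇒ 3j(3 1 4; 3 0 -3)² = 1/36, sgn -1
B: Δ = 0!·6!·2!/9! = 1/252; Racah Σ t=0..0: t=0:+1/1440 = 1/1440; ⇒ 3j(3 1 4; 3 -1 -2)² = 1/252, sgn +1
I_A²/I_B² = (1/36)/(1/252) = 7/1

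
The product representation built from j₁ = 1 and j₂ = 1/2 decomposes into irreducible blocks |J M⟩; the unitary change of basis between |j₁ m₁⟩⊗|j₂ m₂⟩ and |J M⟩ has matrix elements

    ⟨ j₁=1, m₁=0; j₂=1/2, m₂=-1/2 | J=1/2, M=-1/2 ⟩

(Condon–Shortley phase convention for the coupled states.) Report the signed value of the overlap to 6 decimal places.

√[2·1!1!0!/3! · 1!1!0!1!0!1!] = √(1/3)
  +(−1)^0/∏(0,1,1,0,0,0)! = 1  (running 1)
⟨..|..⟩ = √(1/3)·(1) = +0.577350

+0.577350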